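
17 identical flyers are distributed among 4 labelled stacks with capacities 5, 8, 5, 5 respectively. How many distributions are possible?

81

Ignoring the caps, the number of non-negative solutions to x_1+…+x_4 = 17 is C(20,3) = 1140.
Subtract solutions that violate a single cap (substitute x_i' = x_i − (cap_i+1)): x_1 ≥ 6 gives C(14,3) = 364; x_2 ≥ 9 gives C(11,3) = 165; x_3 ≥ 6 gives C(14,3) = 364; x_4 ≥ 6 gives C(14,3) = 364. Together 1257.
Add back pairs where two caps are both exceeded: 10 + 56 + 56 + 10 + 10 + 56 = 198.
By inclusion–exclusion the count is 1140 − 1257 + 198 = 81.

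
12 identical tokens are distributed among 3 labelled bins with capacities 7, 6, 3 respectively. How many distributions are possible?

14

Ignoring the caps, the number of non-negative solutions to x_1+…+x_3 = 12 is C(14,2) = 91.
Subtract solutions that violate a single cap (substitute x_i' = x_i − (cap_i+1)): x_1 ≥ 8 gives C(6,2) = 15; x_2 ≥ 7 gives C(7,2) = 21; x_3 ≥ 4 gives C(10,2) = 45. Together 81.
Add back pairs where two caps are both exceeded: 0 + 1 + 3 = 4.
By inclusion–exclusion the count is 91 − 81 + 4 = 14.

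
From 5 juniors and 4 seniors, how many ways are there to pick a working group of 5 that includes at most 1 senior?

Split by how many seniors are chosen (0 through 1).
Sum: C(4,0)·C(5,5) + C(4,1)·C(5,4) = 1 + 20 = 21.

21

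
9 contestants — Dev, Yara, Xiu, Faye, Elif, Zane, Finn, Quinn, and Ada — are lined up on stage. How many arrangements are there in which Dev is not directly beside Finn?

Of the 9! = 362880 arrangements, those with Dev and Finn adjacent number 2 × 8! = 80640 (treat the pair as a block with 2 internal orders).
So 362880 − 80640 = 282240 arrangements keep them apart.

282240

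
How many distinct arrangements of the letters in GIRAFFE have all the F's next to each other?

Treat the 2 copies of F as a single block. The multiset to arrange is then {FF, A, E, G, I, R}, 6 items in all.
All 6 items are distinct, so there are (6)! = 720 arrangements.

720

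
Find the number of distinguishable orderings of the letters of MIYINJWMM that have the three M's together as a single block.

2520

Treat the 3 copies of M as a single block. The multiset to arrange is then {MMM, I, I, J, N, W, Y}, 7 items in all.
That gives (7)!/(2!) = 2520 arrangements.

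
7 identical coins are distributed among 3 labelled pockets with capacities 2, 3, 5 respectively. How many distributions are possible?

9

Ignoring the caps, the number of non-negative solutions to x_1+…+x_3 = 7 is C(9,2) = 36.
Subtract solutions that violate a single cap (substitute x_i' = x_i − (cap_i+1)): x_1 ≥ 3 gives C(6,2) = 15; x_2 ≥ 4 gives C(5,2) = 10; x_3 ≥ 6 gives C(3,2) = 3. Together 28.
Add back pairs where two caps are both exceeded: 1 + 0 + 0 = 1.
By inclusion–exclusion the count is 36 − 28 + 1 = 9.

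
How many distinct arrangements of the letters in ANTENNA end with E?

With the last slot taken by E, it remains to arrange the other 6 letters (ANTNNA).
Those 6 letters have A appearing twice and N appearing 3 times, giving (6)!/(3!·2!) = 60.

60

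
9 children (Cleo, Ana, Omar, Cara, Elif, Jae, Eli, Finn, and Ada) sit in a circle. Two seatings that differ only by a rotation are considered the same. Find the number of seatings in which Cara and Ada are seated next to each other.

Treat {Cara, Ada} as one unit (2 internal orders) and seat the resulting 8 units around the table: (7)! circular arrangements.
So 2 × (7)! = 2 × 5040 = 10080.

10080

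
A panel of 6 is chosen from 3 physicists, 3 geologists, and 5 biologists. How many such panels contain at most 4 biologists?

456

Split by how many biologists are chosen (0 through 4).
Sum: C(5,0)·C(6,6) + C(5,1)·C(6,5) + C(5,2)·C(6,4) + C(5,3)·C(6,3) + C(5,4)·C(6,2) = 1 + 30 + 150 + 200 + 75 = 456.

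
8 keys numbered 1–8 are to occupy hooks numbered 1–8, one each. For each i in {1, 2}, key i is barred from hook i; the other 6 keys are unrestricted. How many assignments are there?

30960

Let Aᵢ (for i ∈ {1, 2}) be the placements that put key i in its forbidden hook. Any j of these fix j positions, leaving (8−j)! ways to fill the rest, and there are C(2,j) ways to pick which j.
By inclusion–exclusion, the number of valid placements is Σ_{j=0}^{2} (−1)^j C(2,j)·(8−j)!.
Computing: 40320 − 10080 + 720 = 30960.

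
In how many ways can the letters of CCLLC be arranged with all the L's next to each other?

4

Treat the 2 copies of L as a single block. The multiset to arrange is then {LL, C, C, C}, 4 items in all.
That gives (4)!/(3!) = 4 arrangements.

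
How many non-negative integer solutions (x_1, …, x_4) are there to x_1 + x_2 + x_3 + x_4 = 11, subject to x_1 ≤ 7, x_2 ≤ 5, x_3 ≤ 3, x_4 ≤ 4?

By stars and bars, unrestricted non-negative solutions to x_1+…+x_4 = 11 number C(11+3,3) = 364.
Subtract solutions that violate a single cap (substitute x_i' = x_i − (cap_i+1)): x_1 ≥ 8 gives C(6,3) = 20; x_2 ≥ 6 gives C(8,3) = 56; x_3 ≥ 4 gives C(10,3) = 120; x_4 ≥ 5 gives C(9,3) = 84. Together 280.
Add back pairs where two caps are both exceeded: 0 + 0 + 0 + 4 + 1 + 10 = 15.
By inclusion–exclusion the count is 364 − 280 + 15 = 99.

99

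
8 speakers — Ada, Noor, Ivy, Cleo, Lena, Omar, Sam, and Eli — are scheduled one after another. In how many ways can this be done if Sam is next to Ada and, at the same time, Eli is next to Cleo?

2880

Treat {Sam,Ada} as one block (2 orders) and {Eli,Cleo} as another (2 orders).
That leaves 6 units to arrange: 2 × 2 × 6! = 4 × 720 = 2880.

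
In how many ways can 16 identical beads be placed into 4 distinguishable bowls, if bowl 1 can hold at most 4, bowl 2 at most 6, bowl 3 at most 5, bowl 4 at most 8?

105

Without the upper bounds there are C(19,3) = 969 ways to split 16 among 4 bowls.
Subtract solutions that violate a single cap (substitute x_i' = x_i − (cap_i+1)): x_1 ≥ 5 gives C(14,3) = 364; x_2 ≥ 7 gives C(12,3) = 220; x_3 ≥ 6 gives C(13,3) = 286; x_4 ≥ 9 gives C(10,3) = 120. Together 990.
Add back pairs where two caps are both exceeded: 35 + 56 + 10 + 20 + 1 + 4 = 126.
By inclusion–exclusion the count is 969 − 990 + 126 = 105.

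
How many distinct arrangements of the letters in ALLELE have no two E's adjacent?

There are 6!/(3!·2!) = 60 arrangements of ALLELE in total.
If the two E's are adjacent, glue them into one block, leaving 5 items to arrange: (5)!/(3!) = 20 ways.
Subtracting, 60 − 20 = 40 arrangements keep the E's apart.

40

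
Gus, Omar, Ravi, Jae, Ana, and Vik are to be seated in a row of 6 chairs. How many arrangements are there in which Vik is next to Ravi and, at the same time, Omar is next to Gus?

Treat {Vik,Ravi} as one block (2 orders) and {Omar,Gus} as another (2 orders).
That leaves 4 units to arrange: 2 × 2 × 4! = 4 × 24 = 96.

96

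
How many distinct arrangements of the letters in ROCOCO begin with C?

20

Fix C in the first position and arrange the remaining 5 letters.
Those 5 letters have O appearing 3 times, giving (5)!/(3!) = 20.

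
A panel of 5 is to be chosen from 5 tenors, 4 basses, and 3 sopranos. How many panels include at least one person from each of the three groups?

Total 5-person selections from all 12: C(12,5) = 792.
Subtract selections that omit an entire group: no tenors → C(7,5) = 21; no basses → C(8,5) = 56; no sopranos → C(9,5) = 126.
Add back selections omitting two groups (i.e. drawn from a single group): C(5,5) + C(4,5) + C(3,5) = 1.
By inclusion–exclusion: 792 − 203 + 1 = 590.

590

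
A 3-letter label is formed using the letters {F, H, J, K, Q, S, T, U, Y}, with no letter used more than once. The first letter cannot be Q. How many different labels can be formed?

448

The first letter has 9−1 = 8 choices (anything except Q).
The remaining 2 letters are filled from the other 8 symbols without repetition: 8 × 7 = 56.
Total: 8 × 56 = 448.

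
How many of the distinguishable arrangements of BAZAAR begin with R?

20

With the first slot taken by R, it remains to arrange the other 5 letters (BAZAA).
Those 5 letters have A appearing 3 times, giving (5)!/(3!) = 20.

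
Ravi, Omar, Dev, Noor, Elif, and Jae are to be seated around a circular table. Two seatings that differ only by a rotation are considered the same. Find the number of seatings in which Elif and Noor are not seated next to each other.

72

All circular seatings of 6 people number (5)! = 120.
Seatings with Elif beside Noor: treat them as a block with 2 internal orders, giving 2 × (4)! = 48.
Subtracting, 120 − 48 = 72.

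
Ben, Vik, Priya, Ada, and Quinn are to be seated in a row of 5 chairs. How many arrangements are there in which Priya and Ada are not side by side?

Of the 5! = 120 arrangements, those with Priya and Ada adjacent number 2 × 4! = 48 (treat the pair as a block with 2 internal orders).
Complementary counting: 120 − 48 = 72.

72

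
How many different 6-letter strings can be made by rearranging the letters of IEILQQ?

The 6 letters of IEILQQ have repeats: I appearing twice and Q appearing twice.
The number of distinct arrangements is 6!/(2!·2!) = 720/4 = 180.

180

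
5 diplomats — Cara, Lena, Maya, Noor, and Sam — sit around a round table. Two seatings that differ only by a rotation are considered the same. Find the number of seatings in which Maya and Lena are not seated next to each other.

12

Without the restriction there are (4)! = 24 seatings.
Those with Maya next to Lena: fuse the pair into one unit and seat 4 units around a circle — 2·(3)! = 12.
Subtracting, 24 − 12 = 12.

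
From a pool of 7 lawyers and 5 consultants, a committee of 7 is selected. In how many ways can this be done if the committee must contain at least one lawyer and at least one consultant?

Total 7-person selections from all 12: C(12,7) = 792.
Selections missing a whole group: no lawyers → C(5,7) = 0; no consultants → C(7,7) = 1.
Both groups omitted at once is impossible, so 792 − 1 = 791.

791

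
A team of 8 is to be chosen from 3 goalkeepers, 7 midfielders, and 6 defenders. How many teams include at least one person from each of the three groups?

Unrestricted: C(16,8) = 12870 ways to pick any 8 of the 16.
Subtract selections that omit an entire group: no goalkeepers → C(13,8) = 1287; no midfielders → C(9,8) = 9; no defenders → C(10,8) = 45.
Add back selections omitting two groups (i.e. drawn from a single group): C(3,8) + C(7,8) + C(6,8) = 0.
By inclusion–exclusion: 12870 − 1341 + 0 = 11529.

11529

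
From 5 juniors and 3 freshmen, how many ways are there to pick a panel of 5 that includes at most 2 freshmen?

46

Split by how many freshmen are chosen (0 through 2).
Sum: C(3,0)·C(5,5) + C(3,1)·C(5,4) + C(3,2)·C(5,3) = 1 + 15 + 30 = 46.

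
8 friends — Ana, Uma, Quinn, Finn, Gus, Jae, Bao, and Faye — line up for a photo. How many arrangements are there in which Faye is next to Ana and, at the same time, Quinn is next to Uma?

Treat {Faye,Ana} as one block (2 orders) and {Quinn,Uma} as another (2 orders).
That leaves 6 units to arrange: 2 × 2 × 6! = 4 × 720 = 2880.

2880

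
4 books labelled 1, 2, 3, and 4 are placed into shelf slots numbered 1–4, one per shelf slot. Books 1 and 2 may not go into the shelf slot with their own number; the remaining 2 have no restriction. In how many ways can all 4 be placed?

14

Let Aᵢ (for i ∈ {1, 2}) be the placements that put book i in its forbidden shelf slot. Any j of these fix j positions, leaving (4−j)! ways to fill the rest, and there are C(2,j) ways to pick which j.
By inclusion–exclusion, the number of valid placements is Σ_{j=0}^{2} (−1)^j C(2,j)·(4−j)!.
Computing: 24 − 12 + 2 = 14.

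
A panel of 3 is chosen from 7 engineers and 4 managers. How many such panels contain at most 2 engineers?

130

Split by how many engineers are chosen (0 through 2).
Sum: C(7,0)·C(4,3) + C(7,1)·C(4,2) + C(7,2)·C(4,1) = 4 + 42 + 84 = 130.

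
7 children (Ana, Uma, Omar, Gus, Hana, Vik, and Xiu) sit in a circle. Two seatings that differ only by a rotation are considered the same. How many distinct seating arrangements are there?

Fix one person's seat to break rotational symmetry; the remaining 6 people can be arranged in (6)! = 720 ways.

720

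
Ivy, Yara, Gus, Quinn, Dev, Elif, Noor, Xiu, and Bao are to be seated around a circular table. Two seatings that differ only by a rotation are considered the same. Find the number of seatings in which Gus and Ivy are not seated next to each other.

All circular seatings of 9 people number (8)! = 40320.
Those with Gus next to Ivy: fuse the pair into one unit and seat 8 units around a circle — 2·(7)! = 10080.
Subtracting, 40320 − 10080 = 30240.

30240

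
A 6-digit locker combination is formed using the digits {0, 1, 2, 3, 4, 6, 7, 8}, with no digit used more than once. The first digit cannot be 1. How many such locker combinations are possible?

The first digit has 8−1 = 7 choices (anything except 1).
The remaining 5 digits are filled from the other 7 symbols without repetition: 7 × 6 × 5 × 4 × 3 = 2520.
Total: 7 × 2520 = 17640.

17640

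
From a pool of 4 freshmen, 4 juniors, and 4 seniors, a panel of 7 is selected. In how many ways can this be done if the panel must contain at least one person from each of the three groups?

Total 7-person selections from all 12: C(12,7) = 792.
Subtract selections that omit an entire group: no freshmen → C(8,7) = 8; no juniors → C(8,7) = 8; no seniors → C(8,7) = 8.
Add back selections omitting two groups (i.e. drawn from a single group): C(4,7) + C(4,7) + C(4,7) = 0.
By inclusion–exclusion: 792 − 24 + 0 = 768.

768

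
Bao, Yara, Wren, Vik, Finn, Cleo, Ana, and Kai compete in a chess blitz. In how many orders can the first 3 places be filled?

There are 8 choices for 1st place, 7 for 2nd, and 6 for 3rd.
That gives 8 × 7 × 6 = 336.

336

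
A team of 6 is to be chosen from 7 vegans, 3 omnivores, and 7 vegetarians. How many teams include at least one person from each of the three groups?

8967

Total 6-person selections from all 17: C(17,6) = 12376.
Subtract selections that omit an entire group: no vegans → C(10,6) = 210; no omnivores → C(14,6) = 3003; no vegetarians → C(10,6) = 210.
Add back selections omitting two groups (i.e. drawn from a single group): C(7,6) + C(3,6) + C(7,6) = 14.
By inclusion–exclusion: 12376 − 3423 + 14 = 8967.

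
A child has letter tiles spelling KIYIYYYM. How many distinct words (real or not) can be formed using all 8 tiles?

Letter multiplicities in KIYIYYYM: I×2, K×1, M×1, Y×4.
The number of distinct arrangements is 8!/(4!·2!) = 40320/48 = 840.

840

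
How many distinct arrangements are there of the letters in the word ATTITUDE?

ATTITUDE has 8 letters with T appearing 3 times.
The number of distinct arrangements is 8!/(3!) = 40320/6 = 6720.

6720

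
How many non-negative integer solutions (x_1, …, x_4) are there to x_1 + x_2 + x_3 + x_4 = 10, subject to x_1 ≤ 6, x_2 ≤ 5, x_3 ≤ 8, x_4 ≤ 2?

Without the upper bounds there are C(13,3) = 286 ways to split 10 among 4 variables.
Subtract solutions that violate a single cap (substitute x_i' = x_i − (cap_i+1)): x_1 ≥ 7 gives C(6,3) = 20; x_2 ≥ 6 gives C(7,3) = 35; x_3 ≥ 9 gives C(4,3) = 4; x_4 ≥ 3 gives C(10,3) = 120. Together 179.
Add back pairs where two caps are both exceeded: 0 + 0 + 1 + 0 + 4 + 0 = 5.
By inclusion–exclusion the count is 286 − 179 + 5 = 112.

112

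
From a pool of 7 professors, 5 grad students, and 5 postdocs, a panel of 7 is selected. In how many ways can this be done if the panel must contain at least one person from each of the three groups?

17745

Unrestricted: C(17,7) = 19448 ways to pick any 7 of the 17.
Subtract selections that omit an entire group: no professors → C(10,7) = 120; no grad students → C(12,7) = 792; no postdocs → C(12,7) = 792.
Add back selections omitting two groups (i.e. drawn from a single group): C(7,7) + C(5,7) + C(5,7) = 1.
By inclusion–exclusion: 19448 − 1704 + 1 = 17745.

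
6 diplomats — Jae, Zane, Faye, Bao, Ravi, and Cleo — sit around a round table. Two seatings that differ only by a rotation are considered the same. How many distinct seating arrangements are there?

Seat Jae anywhere (absorbing the rotational symmetry), then permute the other 5: (5)! = 120.

120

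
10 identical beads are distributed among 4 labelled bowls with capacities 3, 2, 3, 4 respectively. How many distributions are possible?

Ignoring the caps, the number of non-negative solutions to x_1+…+x_4 = 10 is C(13,3) = 286.
Subtract solutions that violate a single cap (substitute x_i' = x_i − (cap_i+1)): x_1 ≥ 4 gives C(9,3) = 84; x_2 ≥ 3 gives C(10,3) = 120; x_3 ≥ 4 gives C(9,3) = 84; x_4 ≥ 5 gives C(8,3) = 56. Together 344.
Add back pairs where two caps are both exceeded: 20 + 10 + 4 + 20 + 10 + 4 = 68.
By inclusion–exclusion the count is 286 − 344 + 68 = 10.

10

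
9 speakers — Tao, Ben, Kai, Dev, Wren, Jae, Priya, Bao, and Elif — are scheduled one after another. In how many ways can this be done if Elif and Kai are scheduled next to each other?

Glue Elif and Kai into one block (2 internal orders), leaving 8 units to arrange in a row.
So the count is 2·(8)! = 80640.

80640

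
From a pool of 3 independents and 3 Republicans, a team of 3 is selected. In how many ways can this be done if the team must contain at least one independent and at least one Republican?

Unrestricted: C(6,3) = 20 ways to pick any 3 of the 6.
Subtract selections that omit an entire group: no independents → C(3,3) = 1; no Republicans → C(3,3) = 1.
Both groups omitted at once is impossible, so 20 − 2 = 18.

18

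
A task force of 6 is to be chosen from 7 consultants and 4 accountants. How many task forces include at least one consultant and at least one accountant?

455

With no constraint there are C(11,6) = 462 possible selections.
Selections missing a whole group: no consultants → C(4,6) = 0; no accountants → C(7,6) = 7.
Both groups omitted at once is impossible, so 462 − 7 = 455.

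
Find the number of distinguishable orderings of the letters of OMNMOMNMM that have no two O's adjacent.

588

Total arrangements of OMNMOMNMM: 9!/(5!·2!·2!) = 756.
Arrangements with the O's together: treat OO as one letter, giving (8)!/(5!·2!) = 168.
Subtracting, 756 − 168 = 588 arrangements keep the O's apart.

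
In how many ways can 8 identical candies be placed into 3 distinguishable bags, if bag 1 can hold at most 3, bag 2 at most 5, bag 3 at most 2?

6

Ignoring the caps, the number of non-negative solutions to x_1+…+x_3 = 8 is C(10,2) = 45.
Subtract solutions that violate a single cap (substitute x_i' = x_i − (cap_i+1)): x_1 ≥ 4 gives C(6,2) = 15; x_2 ≥ 6 gives C(4,2) = 6; x_3 ≥ 3 gives C(7,2) = 21. Together 42.
Add back pairs where two caps are both exceeded: 0 + 3 + 0 = 3.
By inclusion–exclusion the count is 45 − 42 + 3 = 6.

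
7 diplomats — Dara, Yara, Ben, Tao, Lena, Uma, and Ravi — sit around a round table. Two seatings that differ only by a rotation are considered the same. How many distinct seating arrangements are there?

Around a circle, 7 distinct people have 7!/7 = (6)! = 720 rotationally distinct seatings.

720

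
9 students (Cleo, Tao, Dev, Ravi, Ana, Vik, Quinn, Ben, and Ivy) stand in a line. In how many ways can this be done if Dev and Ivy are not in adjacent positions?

Of the 9! = 362880 arrangements, those with Dev and Ivy adjacent number 2 × 8! = 80640 (treat the pair as a block with 2 internal orders).
Complementary counting: 362880 − 80640 = 282240.

282240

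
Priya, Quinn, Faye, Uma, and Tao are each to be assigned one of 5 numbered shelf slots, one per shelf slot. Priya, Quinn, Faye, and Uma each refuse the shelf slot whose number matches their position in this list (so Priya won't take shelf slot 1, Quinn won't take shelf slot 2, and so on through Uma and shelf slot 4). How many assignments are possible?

Let Aᵢ (for 1 ≤ i ≤ 4) be the placements that put person i in their forbidden shelf slot. Any j of these fix j positions, leaving (5−j)! ways to fill the rest, and there are C(4,j) ways to pick which j.
By inclusion–exclusion, the number of valid placements is Σ_{j=0}^{4} (−1)^j C(4,j)·(5−j)!.
Computing: 120 − 96 + 36 − 8 + 1 = 53.

53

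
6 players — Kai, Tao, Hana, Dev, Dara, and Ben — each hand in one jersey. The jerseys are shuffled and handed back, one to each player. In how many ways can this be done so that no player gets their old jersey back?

265

Count assignments avoiding every fixed point. For any j of the 6 players fixed to their old jersey, the other 6−j can be arranged in (6−j)! ways.
By inclusion–exclusion this is Σ_{j=0}^{6} (−1)^j C(6,j)·(6−j)!.
Computing: 720 − 720 + 360 − 120 + 30 − 6 + 1 = 265.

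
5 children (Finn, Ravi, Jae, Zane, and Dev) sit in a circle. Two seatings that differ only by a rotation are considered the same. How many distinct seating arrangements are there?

24

Around a circle, 5 distinct people have 5!/5 = (4)! = 24 rotationally distinct seatings.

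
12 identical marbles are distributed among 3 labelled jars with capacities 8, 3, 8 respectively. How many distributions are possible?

26

By stars and bars, unrestricted non-negative solutions to x_1+…+x_3 = 12 number C(12+2,2) = 91.
Subtract solutions that violate a single cap (substitute x_i' = x_i − (cap_i+1)): x_1 ≥ 9 gives C(5,2) = 10; x_2 ≥ 4 gives C(10,2) = 45; x_3 ≥ 9 gives C(5,2) = 10. Together 65.
No two caps can be exceeded simultaneously, so the pair terms are all 0.
By inclusion–exclusion the count is 91 − 65 + 0 = 26.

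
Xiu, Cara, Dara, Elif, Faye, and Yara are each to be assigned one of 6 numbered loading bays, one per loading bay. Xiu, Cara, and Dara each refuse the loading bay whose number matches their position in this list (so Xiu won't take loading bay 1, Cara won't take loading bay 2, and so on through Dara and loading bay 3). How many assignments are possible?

426

Let Aᵢ (for i ∈ {1, 2, 3}) be the placements that put person i in their forbidden loading bay. Any j of these fix j positions, leaving (6−j)! ways to fill the rest, and there are C(3,j) ways to pick which j.
By inclusion–exclusion, the number of valid placements is Σ_{j=0}^{3} (−1)^j C(3,j)·(6−j)!.
Computing: 720 − 360 + 72 − 6 = 426.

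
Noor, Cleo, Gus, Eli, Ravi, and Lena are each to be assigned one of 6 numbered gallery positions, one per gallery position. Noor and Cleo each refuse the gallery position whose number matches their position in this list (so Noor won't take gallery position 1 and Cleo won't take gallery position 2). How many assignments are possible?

504

Let Aᵢ (for i ∈ {1, 2}) be the placements that put person i in their forbidden gallery position. Any j of these fix j positions, leaving (6−j)! ways to fill the rest, and there are C(2,j) ways to pick which j.
By inclusion–exclusion, the number of valid placements is Σ_{j=0}^{2} (−1)^j C(2,j)·(6−j)!.
Computing: 720 − 240 + 24 = 504.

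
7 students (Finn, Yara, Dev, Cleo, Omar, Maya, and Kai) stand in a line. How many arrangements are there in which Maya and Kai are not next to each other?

Of the 7! = 5040 arrangements, those with Maya and Kai adjacent number 2 × 6! = 1440 (treat the pair as a block with 2 internal orders).
Complementary counting: 5040 − 1440 = 3600.

3600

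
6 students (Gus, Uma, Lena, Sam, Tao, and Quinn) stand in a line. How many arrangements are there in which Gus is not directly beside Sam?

There are 6! = 720 arrangements in all. If Gus and Sam are adjacent, merging them into one block gives 2·(5)! = 240 arrangements.
Complementary counting: 720 − 240 = 480.

480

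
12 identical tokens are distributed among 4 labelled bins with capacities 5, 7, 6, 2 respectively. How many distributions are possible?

94

Without the upper bounds there are C(15,3) = 455 ways to split 12 among 4 bins.
Subtract solutions that violate a single cap (substitute x_i' = x_i − (cap_i+1)): x_1 ≥ 6 gives C(9,3) = 84; x_2 ≥ 8 gives C(7,3) = 35; x_3 ≥ 7 gives C(8,3) = 56; x_4 ≥ 3 gives C(12,3) = 220. Together 395.
Add back pairs where two caps are both exceeded: 0 + 0 + 20 + 0 + 4 + 10 = 34.
By inclusion–exclusion the count is 455 − 395 + 34 = 94.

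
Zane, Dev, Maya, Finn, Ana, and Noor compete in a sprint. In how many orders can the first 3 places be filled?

There are 6 choices for 1st place, 5 for 2nd, and 4 for 3rd.
That gives 6 × 5 × 4 = 120.

120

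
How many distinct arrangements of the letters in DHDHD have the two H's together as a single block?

Treat the 2 copies of H as a single block. The multiset to arrange is then {HH, D, D, D}, 4 items in all.
That gives (4)!/(3!) = 4 arrangements.

4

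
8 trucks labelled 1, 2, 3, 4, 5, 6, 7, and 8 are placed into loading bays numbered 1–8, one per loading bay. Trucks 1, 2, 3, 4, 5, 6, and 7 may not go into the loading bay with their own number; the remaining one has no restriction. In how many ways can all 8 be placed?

16687

Let Aᵢ (for 1 ≤ i ≤ 7) be the placements that put truck i in its forbidden loading bay. Any j of these fix j positions, leaving (8−j)! ways to fill the rest, and there are C(7,j) ways to pick which j.
By inclusion–exclusion, the number of valid placements is Σ_{j=0}^{7} (−1)^j C(7,j)·(8−j)!.
Computing: 40320 − 35280 + 15120 − 4200 + 840 − 126 + 14 − 1 = 16687.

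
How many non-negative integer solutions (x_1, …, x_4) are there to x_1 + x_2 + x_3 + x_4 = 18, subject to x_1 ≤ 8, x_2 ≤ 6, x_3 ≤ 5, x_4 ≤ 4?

55

By stars and bars, unrestricted non-negative solutions to x_1+…+x_4 = 18 number C(18+3,3) = 1330.
Subtract solutions that violate a single cap (substitute x_i' = x_i − (cap_i+1)): x_1 ≥ 9 gives C(12,3) = 220; x_2 ≥ 7 gives C(14,3) = 364; x_3 ≥ 6 gives C(15,3) = 455; x_4 ≥ 5 gives C(16,3) = 560. Together 1599.
Add back pairs where two caps are both exceeded: 10 + 20 + 35 + 56 + 84 + 120 = 325.
Subtract triples: 0 + 0 + 0 + 1 = 1.
By inclusion–exclusion the count is 1330 − 1599 + 325 − 1 = 55.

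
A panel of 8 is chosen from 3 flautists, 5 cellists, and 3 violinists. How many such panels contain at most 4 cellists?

Split by how many cellists are chosen (0 through 4).
Sum: C(5,0)·C(6,8) + C(5,1)·C(6,7) + C(5,2)·C(6,6) + C(5,3)·C(6,5) + C(5,4)·C(6,4) = 0 + 0 + 10 + 60 + 75 = 145.

145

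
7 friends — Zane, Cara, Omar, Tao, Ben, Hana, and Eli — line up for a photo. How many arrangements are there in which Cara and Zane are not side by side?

Of the 7! = 5040 arrangements, those with Cara and Zane adjacent number 2 × 6! = 1440 (treat the pair as a block with 2 internal orders).
So 5040 − 1440 = 3600 arrangements keep them apart.

3600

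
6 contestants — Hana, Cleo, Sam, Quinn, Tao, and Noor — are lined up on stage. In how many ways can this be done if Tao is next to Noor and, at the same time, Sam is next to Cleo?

96

Treat {Tao,Noor} as one block (2 orders) and {Sam,Cleo} as another (2 orders).
That leaves 4 units to arrange: 2 × 2 × 4! = 4 × 24 = 96.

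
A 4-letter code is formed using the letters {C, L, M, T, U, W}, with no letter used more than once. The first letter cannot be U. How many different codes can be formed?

300

The first letter has 6−1 = 5 choices (anything except U).
The remaining 3 letters are filled from the other 5 symbols without repetition: 5 × 4 × 3 = 60.
Total: 5 × 60 = 300.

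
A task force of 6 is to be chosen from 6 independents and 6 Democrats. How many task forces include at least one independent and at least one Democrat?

Unrestricted: C(12,6) = 924 ways to pick any 6 of the 12.
Selections missing a whole group: no independents → C(6,6) = 1; no Democrats → C(6,6) = 1.
Both groups omitted at once is impossible, so 924 − 2 = 922.

922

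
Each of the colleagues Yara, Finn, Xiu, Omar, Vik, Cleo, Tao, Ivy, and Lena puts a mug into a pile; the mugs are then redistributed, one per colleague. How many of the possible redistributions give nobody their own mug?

Let Aᵢ be the assignments in which colleague i gets their own mug. We want the size of the complement of A₁∪…∪A_9.
By inclusion–exclusion this is Σ_{j=0}^{9} (−1)^j C(9,j)·(9−j)!.
Computing: 362880 − 362880 + 181440 − 60480 + 15120 − 3024 + 504 − 72 + 9 − 1 = 133496.

133496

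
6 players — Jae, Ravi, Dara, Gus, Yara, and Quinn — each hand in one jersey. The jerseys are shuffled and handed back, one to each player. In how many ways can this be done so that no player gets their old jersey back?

265

This is the derangement count D_6: permutations of 6 items with no fixed point.
By inclusion–exclusion this is Σ_{j=0}^{6} (−1)^j C(6,j)·(6−j)!.
Computing: 720 − 720 + 360 − 120 + 30 − 6 + 1 = 265.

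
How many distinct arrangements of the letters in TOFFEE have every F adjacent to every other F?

Treat the 2 copies of F as a single block. The multiset to arrange is then {FF, E, E, O, T}, 5 items in all.
That gives (5)!/(2!) = 60 arrangements.

60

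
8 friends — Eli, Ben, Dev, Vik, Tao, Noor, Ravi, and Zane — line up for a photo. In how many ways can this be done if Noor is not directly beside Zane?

Of the 8! = 40320 arrangements, those with Noor and Zane adjacent number 2 × 7! = 10080 (treat the pair as a block with 2 internal orders).
Complementary counting: 40320 − 10080 = 30240.

30240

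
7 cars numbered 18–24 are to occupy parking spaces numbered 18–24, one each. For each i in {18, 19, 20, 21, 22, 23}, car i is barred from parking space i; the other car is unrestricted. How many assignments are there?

2119

Let Aᵢ (for 18 ≤ i ≤ 23) be the placements that put car i in its forbidden parking space. Any j of these fix j positions, leaving (7−j)! ways to fill the rest, and there are C(6,j) ways to pick which j.
By inclusion–exclusion, the number of valid placements is Σ_{j=0}^{6} (−1)^j C(6,j)·(7−j)!.
Computing: 5040 − 4320 + 1800 − 480 + 90 − 12 + 1 = 2119.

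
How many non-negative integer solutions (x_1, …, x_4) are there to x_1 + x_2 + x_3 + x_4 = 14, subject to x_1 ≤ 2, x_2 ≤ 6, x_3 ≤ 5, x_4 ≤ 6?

By stars and bars, unrestricted non-negative solutions to x_1+…+x_4 = 14 number C(14+3,3) = 680.
Subtract solutions that violate a single cap (substitute x_i' = x_i − (cap_i+1)): x_1 ≥ 3 gives C(14,3) = 364; x_2 ≥ 7 gives C(10,3) = 120; x_3 ≥ 6 gives C(11,3) = 165; x_4 ≥ 7 gives C(10,3) = 120. Together 769.
Add back pairs where two caps are both exceeded: 35 + 56 + 35 + 4 + 1 + 4 = 135.
By inclusion–exclusion the count is 680 − 769 + 135 = 46.

46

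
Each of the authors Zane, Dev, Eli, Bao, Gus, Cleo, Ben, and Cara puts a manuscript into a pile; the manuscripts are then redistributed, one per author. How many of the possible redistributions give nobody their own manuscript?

Let Aᵢ be the assignments in which author i gets their own manuscript. We want the size of the complement of A₁∪…∪A_8.
By inclusion–exclusion this is Σ_{j=0}^{8} (−1)^j C(8,j)·(8−j)!.
Computing: 40320 − 40320 + 20160 − 6720 + 1680 − 336 + 56 − 8 + 1 = 14833.

14833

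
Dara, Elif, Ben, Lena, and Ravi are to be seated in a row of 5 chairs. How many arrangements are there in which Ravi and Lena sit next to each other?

48

Place the 3 others and the Ravi-Lena pair as 4 objects in a line; the pair has 2 internal arrangements.
That gives 2 × 4! = 2 × 24 = 48.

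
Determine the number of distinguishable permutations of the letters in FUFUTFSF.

The 8 letters of FUFUTFSF have repeats: F appearing 4 times and U appearing twice.
Dividing 8! = 40320 by 4!·2! = 48 for the repeated letters gives 840.

840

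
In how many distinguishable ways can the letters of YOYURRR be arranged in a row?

The 7 letters of YOYURRR have repeats: R appearing 3 times and Y appearing twice.
The number of distinct arrangements is 7!/(3!·2!) = 5040/12 = 420.

420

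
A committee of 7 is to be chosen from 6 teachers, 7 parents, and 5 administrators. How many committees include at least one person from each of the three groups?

28987

With no constraint there are C(18,7) = 31824 possible selections.
Subtract selections that omit an entire group: no teachers → C(12,7) = 792; no parents → C(11,7) = 330; no administrators → C(13,7) = 1716.
Add back selections omitting two groups (i.e. drawn from a single group): C(6,7) + C(7,7) + C(5,7) = 1.
By inclusion–exclusion: 31824 − 2838 + 1 = 28987.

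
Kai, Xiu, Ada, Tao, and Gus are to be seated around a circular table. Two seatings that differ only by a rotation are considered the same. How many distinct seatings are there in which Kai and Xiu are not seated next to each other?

Without the restriction there are (4)! = 24 seatings.
Those with Kai next to Xiu: fuse the pair into one unit and seat 4 units around a circle — 2·(3)! = 12.
Subtracting, 24 − 12 = 12.

12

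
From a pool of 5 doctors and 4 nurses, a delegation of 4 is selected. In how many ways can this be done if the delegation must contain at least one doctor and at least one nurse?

Total 4-person selections from all 9: C(9,4) = 126.
Subtract selections that omit an entire group: no doctors → C(4,4) = 1; no nurses → C(5,4) = 5.
Both groups omitted at once is impossible, so 126 − 6 = 120.

120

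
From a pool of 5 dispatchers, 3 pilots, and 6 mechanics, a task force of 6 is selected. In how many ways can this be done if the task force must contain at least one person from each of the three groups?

2430

With no constraint there are C(14,6) = 3003 possible selections.
Subtract selections that omit an entire group: no dispatchers → C(9,6) = 84; no pilots → C(11,6) = 462; no mechanics → C(8,6) = 28.
Add back selections omitting two groups (i.e. drawn from a single group): C(5,6) + C(3,6) + C(6,6) = 1.
By inclusion–exclusion: 3003 − 574 + 1 = 2430.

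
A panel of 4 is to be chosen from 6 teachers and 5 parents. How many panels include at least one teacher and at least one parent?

Total 4-person selections from all 11: C(11,4) = 330.
Selections missing a whole group: no teachers → C(5,4) = 5; no parents → C(6,4) = 15.
Both groups omitted at once is impossible, so 330 − 20 = 310.

310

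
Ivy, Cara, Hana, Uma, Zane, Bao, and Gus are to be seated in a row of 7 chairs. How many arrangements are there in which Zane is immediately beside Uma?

Place the 5 others and the Zane-Uma pair as 6 objects in a line; the pair has 2 internal arrangements.
That gives 2 × 6! = 2 × 720 = 1440.

1440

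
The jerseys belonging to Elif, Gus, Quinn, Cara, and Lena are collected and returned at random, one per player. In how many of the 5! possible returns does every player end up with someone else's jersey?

This is the derangement count D_5: permutations of 5 items with no fixed point.
By inclusion–exclusion this is Σ_{j=0}^{5} (−1)^j C(5,j)·(5−j)!.
Computing: 120 − 120 + 60 − 20 + 5 − 1 = 44.

44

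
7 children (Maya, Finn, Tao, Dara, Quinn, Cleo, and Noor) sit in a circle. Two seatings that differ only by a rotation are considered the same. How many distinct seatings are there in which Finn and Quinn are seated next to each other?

Treat {Finn, Quinn} as one unit (2 internal orders) and seat the resulting 6 units around the table: (5)! circular arrangements.
So 2 × (5)! = 2 × 120 = 240.

240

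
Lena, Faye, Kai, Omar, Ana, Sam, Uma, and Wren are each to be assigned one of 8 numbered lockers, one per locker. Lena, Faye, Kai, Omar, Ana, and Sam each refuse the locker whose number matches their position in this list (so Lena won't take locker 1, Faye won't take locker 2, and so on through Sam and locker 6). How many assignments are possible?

Let Aᵢ (for 1 ≤ i ≤ 6) be the placements that put person i in their forbidden locker. Any j of these fix j positions, leaving (8−j)! ways to fill the rest, and there are C(6,j) ways to pick which j.
By inclusion–exclusion, the number of valid placements is Σ_{j=0}^{6} (−1)^j C(6,j)·(8−j)!.
Computing: 40320 − 30240 + 10800 − 2400 + 360 − 36 + 2 = 18806.

18806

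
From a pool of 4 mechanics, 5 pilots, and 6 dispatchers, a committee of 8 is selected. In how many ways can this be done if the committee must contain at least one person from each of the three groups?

Total 8-person selections from all 15: C(15,8) = 6435.
Selections missing a whole group: no mechanics → C(11,8) = 165; no pilots → C(10,8) = 45; no dispatchers → C(9,8) = 9.
Add back selections omitting two groups (i.e. drawn from a single group): C(4,8) + C(5,8) + C(6,8) = 0.
By inclusion–exclusion: 6435 − 219 + 0 = 6216.

6216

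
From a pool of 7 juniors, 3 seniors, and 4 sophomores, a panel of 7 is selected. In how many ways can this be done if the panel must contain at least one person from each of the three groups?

2982

With no constraint there are C(14,7) = 3432 possible selections.
Selections missing a whole group: no juniors → C(7,7) = 1; no seniors → C(11,7) = 330; no sophomores → C(10,7) = 120.
Add back selections omitting two groups (i.e. drawn from a single group): C(7,7) + C(3,7) + C(4,7) = 1.
By inclusion–exclusion: 3432 − 451 + 1 = 2982.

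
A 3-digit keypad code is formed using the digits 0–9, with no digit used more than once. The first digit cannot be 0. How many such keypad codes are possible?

648

The first digit has 10−1 = 9 choices (anything except 0).
The remaining 2 digits are filled from the other 9 symbols without repetition: 9 × 8 = 72.
Total: 9 × 72 = 648.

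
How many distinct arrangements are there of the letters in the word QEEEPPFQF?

The 9 letters of QEEEPPFQF have repeats: E appearing 3 times, F appearing twice, P appearing twice, and Q appearing twice.
Dividing 9! = 362880 by 3!·2!·2!·2! = 48 for the repeated letters gives 7560.

7560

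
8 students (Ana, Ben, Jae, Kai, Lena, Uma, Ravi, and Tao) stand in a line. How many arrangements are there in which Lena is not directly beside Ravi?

30240

There are 8! = 40320 arrangements in all. If Lena and Ravi are adjacent, merging them into one block gives 2·(7)! = 10080 arrangements.
Complementary counting: 40320 − 10080 = 30240.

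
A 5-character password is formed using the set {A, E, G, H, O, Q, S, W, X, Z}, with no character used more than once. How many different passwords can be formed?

With no repetition, fill the 5 characters in order: 10 choices, then 9, down to 6.
That product is 10 × 9 × 8 × 7 × 6 = 30240.

30240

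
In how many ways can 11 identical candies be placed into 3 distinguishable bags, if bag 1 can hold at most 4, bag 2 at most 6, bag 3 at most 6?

20

Ignoring the caps, the number of non-negative solutions to x_1+…+x_3 = 11 is C(13,2) = 78.
Subtract solutions that violate a single cap (substitute x_i' = x_i − (cap_i+1)): x_1 ≥ 5 gives C(8,2) = 28; x_2 ≥ 7 gives C(6,2) = 15; x_3 ≥ 7 gives C(6,2) = 15. Together 58.
No two caps can be exceeded simultaneously, so the pair terms are all 0.
By inclusion–exclusion the count is 78 − 58 + 0 = 20.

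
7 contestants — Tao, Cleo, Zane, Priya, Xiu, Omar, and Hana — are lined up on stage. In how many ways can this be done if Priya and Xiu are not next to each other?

3600

There are 7! = 5040 arrangements in all. If Priya and Xiu are adjacent, merging them into one block gives 2·(6)! = 1440 arrangements.
So 5040 − 1440 = 3600 arrangements keep them apart.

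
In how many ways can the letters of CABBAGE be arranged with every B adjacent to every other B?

360

Treat the 2 copies of B as a single block. The multiset to arrange is then {BB, A, A, C, E, G}, 6 items in all.
That gives (6)!/(2!) = 360 arrangements.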